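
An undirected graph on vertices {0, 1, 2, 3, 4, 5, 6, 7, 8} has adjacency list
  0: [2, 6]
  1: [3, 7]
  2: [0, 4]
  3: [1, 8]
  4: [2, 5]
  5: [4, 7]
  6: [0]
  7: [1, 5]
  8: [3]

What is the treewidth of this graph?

A width-1 tree decomposition is:
Bags: B1 = {3, 8}  B2 = {1, 3}  B3 = {1, 7}  B4 = {5, 7}  B5 = {4, 5}  B6 = {2, 4}  B7 = {0, 2}  B8 = {0, 6}
Tree: B1–B2, B2–B3, B3–B4, B4–B5, B5–B6, B6–B7, B7–B8
The largest bag has 2 vertices, giving width 1; this decomposition certifies tw(G) ≤ 1. Any graph with an edge has treewidth ≥ 1, and G has the edge 8–3. The upper and lower bounds meet at 1, so that is the treewidth.

1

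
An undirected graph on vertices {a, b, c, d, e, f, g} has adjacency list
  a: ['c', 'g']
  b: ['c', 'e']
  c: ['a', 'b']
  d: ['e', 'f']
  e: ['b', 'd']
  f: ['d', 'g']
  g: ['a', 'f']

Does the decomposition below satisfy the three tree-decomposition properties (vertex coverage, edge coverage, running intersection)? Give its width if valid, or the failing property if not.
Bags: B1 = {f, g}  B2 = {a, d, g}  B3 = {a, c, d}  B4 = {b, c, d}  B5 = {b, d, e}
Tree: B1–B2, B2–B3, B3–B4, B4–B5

A tree decomposition must satisfy three properties: every vertex lies in some bag; for every edge, both endpoints lie together in some bag; and for every vertex, the bags containing it form a connected subtree. Here edge (d,f) lies in no bag, so the decomposition is invalid.

No — edge (d,f) lies in no bag.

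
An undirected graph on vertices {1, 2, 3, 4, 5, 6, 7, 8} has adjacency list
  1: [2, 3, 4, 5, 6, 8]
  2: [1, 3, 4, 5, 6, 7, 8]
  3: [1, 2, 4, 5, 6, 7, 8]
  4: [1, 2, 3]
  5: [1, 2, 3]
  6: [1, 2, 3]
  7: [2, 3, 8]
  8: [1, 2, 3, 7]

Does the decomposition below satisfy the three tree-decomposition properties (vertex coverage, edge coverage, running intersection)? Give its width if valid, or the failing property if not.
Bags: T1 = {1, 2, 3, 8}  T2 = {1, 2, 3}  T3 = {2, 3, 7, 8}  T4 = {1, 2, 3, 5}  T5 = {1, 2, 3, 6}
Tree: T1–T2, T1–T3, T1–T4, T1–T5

A tree decomposition must satisfy three properties: every vertex lies in some bag; for every edge, both endpoints lie together in some bag; and for every vertex, the bags containing it form a connected subtree. Here vertex 4 appears in no bag, so the decomposition is invalid.

No — vertex 4 appears in no bag.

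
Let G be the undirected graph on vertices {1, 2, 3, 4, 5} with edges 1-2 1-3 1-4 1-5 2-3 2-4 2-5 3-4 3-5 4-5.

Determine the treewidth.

A width-4 tree decomposition is:
Bags: B1 = {1, 2, 3, 4, 5}
Tree: (single bag)
A single bag containing all 5 vertices is trivially a valid decomposition of width 4. On the other hand G contains the 5-clique {1, 2, 3, 4, 5}. A clique must lie in a single bag of any decomposition, so no decomposition can have width below 4. Therefore the treewidth is 4.

4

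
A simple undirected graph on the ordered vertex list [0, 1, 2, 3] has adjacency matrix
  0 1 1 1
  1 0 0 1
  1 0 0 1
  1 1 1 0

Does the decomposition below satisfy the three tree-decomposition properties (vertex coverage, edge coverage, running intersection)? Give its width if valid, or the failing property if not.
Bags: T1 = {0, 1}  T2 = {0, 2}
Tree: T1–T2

No — vertex 3 appears in no bag.

A tree decomposition must satisfy three properties: every vertex lies in some bag; for every edge, both endpoints lie together in some bag; and for every vertex, the bags containing it form a connected subtree. Here vertex 3 appears in no bag, so the decomposition is invalid.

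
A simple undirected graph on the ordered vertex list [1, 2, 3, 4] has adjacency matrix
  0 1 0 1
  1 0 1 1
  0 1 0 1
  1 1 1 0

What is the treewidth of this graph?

2

A width-2 tree decomposition is:
Bags: B1 = {2, 3, 4}  B2 = {1, 2, 4}
Tree: B1–B2
The largest bag has 3 vertices, giving width 2; this decomposition certifies tw(G) ≤ 2. Conversely, {1, 2, 4} is a clique of size 3, and the vertices of any clique must share a bag in every tree decomposition; so some bag has ≥ 3 vertices and tw(G) ≥ 2. Combining the bounds, tw(G) = 2.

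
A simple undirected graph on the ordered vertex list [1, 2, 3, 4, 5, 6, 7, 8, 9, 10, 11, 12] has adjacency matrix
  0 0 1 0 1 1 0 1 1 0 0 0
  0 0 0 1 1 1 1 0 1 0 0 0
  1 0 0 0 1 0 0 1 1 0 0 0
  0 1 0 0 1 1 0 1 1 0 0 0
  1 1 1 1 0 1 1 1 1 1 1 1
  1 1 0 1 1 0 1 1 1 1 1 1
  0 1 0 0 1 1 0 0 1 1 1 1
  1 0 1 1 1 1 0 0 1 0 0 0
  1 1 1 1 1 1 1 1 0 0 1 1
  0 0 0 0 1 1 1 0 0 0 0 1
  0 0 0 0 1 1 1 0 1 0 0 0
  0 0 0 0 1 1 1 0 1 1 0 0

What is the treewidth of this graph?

A width-4 tree decomposition is:
Bags: B1 = {2, 5, 6, 7, 9}  B2 = {2, 4, 5, 6, 9}  B3 = {5, 6, 7, 9, 11}  B4 = {4, 5, 6, 8, 9}  B5 = {5, 6, 7, 9, 12}  B6 = {1, 5, 6, 8, 9}  B7 = {5, 6, 7, 10, 12}  B8 = {1, 3, 5, 8, 9}
Tree: B1–B2, B1–B3, B2–B4, B1–B5, B4–B6, B5–B7, B6–B8
Each bag holds 5 vertices, so the decomposition has width 4, which upper-bounds the treewidth. Conversely, {1, 3, 5, 8, 9} is a clique of size 5, and the vertices of any clique must share a bag in every tree decomposition; so some bag has ≥ 5 vertices and tw(G) ≥ 4. Therefore the treewidth is 4.

4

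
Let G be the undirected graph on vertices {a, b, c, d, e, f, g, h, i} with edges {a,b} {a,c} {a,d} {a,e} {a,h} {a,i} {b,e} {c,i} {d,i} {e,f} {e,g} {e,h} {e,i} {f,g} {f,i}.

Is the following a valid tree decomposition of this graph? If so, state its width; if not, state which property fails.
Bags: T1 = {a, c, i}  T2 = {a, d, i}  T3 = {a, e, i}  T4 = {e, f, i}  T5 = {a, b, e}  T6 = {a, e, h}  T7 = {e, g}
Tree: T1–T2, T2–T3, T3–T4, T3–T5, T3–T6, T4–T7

A tree decomposition must satisfy three properties: every vertex lies in some bag; for every edge, both endpoints lie together in some bag; and for every vertex, the bags containing it form a connected subtree. Here edge (f,g) lies in no bag, so the decomposition is invalid.

No — edge (f,g) lies in no bag.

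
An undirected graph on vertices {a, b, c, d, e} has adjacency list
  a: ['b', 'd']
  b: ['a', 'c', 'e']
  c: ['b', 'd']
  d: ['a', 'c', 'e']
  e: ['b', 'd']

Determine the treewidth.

2

A width-2 tree decomposition is:
Bags: B1 = {a, b, d}  B2 = {b, c, d}  B3 = {b, d, e}
Tree: B1–B2, B2–B3
Every bag has size at most 3, so the width is 3 − 1 = 2 and tw(G) ≤ 2. The edges d–a–b–c–d form a cycle, so G is not a tree and its treewidth is at least 2. Hence tw(G) = 2 exactly.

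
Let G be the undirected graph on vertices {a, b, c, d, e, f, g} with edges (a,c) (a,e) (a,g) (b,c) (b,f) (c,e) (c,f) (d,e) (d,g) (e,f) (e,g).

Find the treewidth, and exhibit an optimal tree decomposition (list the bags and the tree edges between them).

Treewidth 2.
One optimal decomposition is:
Bags: B1 = {a, c, e}  B2 = {c, e, f}  B3 = {a, e, g}  B4 = {b, c, f}  B5 = {d, e, g}
Tree: B1–B2, B1–B3, B2–B4, B3–B5

Every bag has size at most 3, so the width is 3 − 1 = 2 and tw(G) ≤ 2. For the lower bound, the 3 vertices {d, e, g} are pairwise adjacent, and any tree decomposition puts a clique entirely inside one bag — forcing width ≥ 2. The upper and lower bounds meet at 2, so that is the treewidth.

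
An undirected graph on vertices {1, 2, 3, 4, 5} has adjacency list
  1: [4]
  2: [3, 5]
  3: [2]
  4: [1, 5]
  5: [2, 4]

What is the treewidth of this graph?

1

A width-1 tree decomposition is:
Bags: B1 = {2, 3}  B2 = {2, 5}  B3 = {4, 5}  B4 = {1, 4}
Tree: B1–B2, B2–B3, B3–B4
The largest bag has 2 vertices, giving width 1; this decomposition certifies tw(G) ≤ 1. G has an edge, so its treewidth is at least 1. Therefore the treewidth is 1.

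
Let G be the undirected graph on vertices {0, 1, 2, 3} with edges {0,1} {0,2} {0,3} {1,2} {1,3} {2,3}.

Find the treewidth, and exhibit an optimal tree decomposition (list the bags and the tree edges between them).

With just one bag of size 4, the width is 4 − 1 = 3, so tw(G) ≤ 3. On the other hand G contains the 4-clique {0, 1, 2, 3}. A clique must lie in a single bag of any decomposition, so no decomposition can have width below 3. The upper and lower bounds meet at 3, so that is the treewidth.

Treewidth 3.
One such decomposition:
Bags: B1 = {0, 1, 2, 3}
Tree: (single bag)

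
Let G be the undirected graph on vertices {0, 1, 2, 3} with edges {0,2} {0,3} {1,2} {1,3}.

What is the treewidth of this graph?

A width-2 tree decomposition is:
Bags: B1 = {0, 1, 3}  B2 = {0, 1, 2}
Tree: B1–B2
Each bag holds 3 vertices, so the decomposition has width 2, which upper-bounds the treewidth. Since 0–3–1–2–0 is a cycle in G, G is not acyclic. Forests are exactly the graphs of treewidth ≤ 1, so tw(G) ≥ 2. Combining the bounds, tw(G) = 2.

2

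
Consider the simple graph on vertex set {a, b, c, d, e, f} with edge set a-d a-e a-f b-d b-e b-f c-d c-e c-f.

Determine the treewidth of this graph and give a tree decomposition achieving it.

Every bag has size at most 4, so the width is 4 − 1 = 3 and tw(G) ≤ 3. For the lower bound: the 4 vertex sets {b,e}, {a,f}, {c}, {d} are disjoint, each induces a connected subgraph, and every pair is joined by at least one edge of G. Contracting each set to a single vertex therefore yields K_{4} as a minor, and since treewidth is minor-monotone, tw(G) ≥ tw(K_{4}) = 3. The upper and lower bounds meet at 3, so that is the treewidth.

Treewidth 3.
Bags: B1 = {a, b, c, e}  B2 = {a, b, c, f}  B3 = {a, b, c, d}
Tree: B1–B2, B2–B3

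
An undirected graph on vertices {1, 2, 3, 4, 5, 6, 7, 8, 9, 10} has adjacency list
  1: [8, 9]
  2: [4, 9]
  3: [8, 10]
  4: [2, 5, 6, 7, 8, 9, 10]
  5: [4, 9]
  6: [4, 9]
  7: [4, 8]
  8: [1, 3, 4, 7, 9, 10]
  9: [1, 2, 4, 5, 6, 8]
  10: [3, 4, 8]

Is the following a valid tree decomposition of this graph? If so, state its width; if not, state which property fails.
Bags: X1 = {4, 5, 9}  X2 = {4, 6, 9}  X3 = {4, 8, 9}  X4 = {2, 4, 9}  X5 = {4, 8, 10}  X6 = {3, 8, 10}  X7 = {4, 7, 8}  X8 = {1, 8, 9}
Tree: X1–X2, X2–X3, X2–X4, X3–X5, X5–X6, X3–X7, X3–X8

Checking the three conditions: (i) the bags cover all of {1, 2, 3, 4, 5, 6, 7, 8, 9, 10}; (ii) for each edge, some bag contains both endpoints; (iii) the bags containing any fixed vertex form a subtree. All hold, so the decomposition is valid with width 3 − 1 = 2.

Yes; width 2.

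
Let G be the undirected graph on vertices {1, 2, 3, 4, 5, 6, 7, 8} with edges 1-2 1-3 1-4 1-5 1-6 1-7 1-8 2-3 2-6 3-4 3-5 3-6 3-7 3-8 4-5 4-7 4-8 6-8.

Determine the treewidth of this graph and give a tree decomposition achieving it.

Each bag holds 4 vertices, so the decomposition has width 3, which upper-bounds the treewidth. On the other hand G contains the 4-clique {1, 2, 3, 6}. A clique must lie in a single bag of any decomposition, so no decomposition can have width below 3. The upper and lower bounds meet at 3, so that is the treewidth.

Treewidth 3.
One optimal decomposition is:
Bags: B1 = {1, 3, 6, 8}  B2 = {1, 2, 3, 6}  B3 = {1, 3, 4, 8}  B4 = {1, 3, 4, 5}  B5 = {1, 3, 4, 7}
Tree: B1–B2, B1–B3, B3–B4, B3–B5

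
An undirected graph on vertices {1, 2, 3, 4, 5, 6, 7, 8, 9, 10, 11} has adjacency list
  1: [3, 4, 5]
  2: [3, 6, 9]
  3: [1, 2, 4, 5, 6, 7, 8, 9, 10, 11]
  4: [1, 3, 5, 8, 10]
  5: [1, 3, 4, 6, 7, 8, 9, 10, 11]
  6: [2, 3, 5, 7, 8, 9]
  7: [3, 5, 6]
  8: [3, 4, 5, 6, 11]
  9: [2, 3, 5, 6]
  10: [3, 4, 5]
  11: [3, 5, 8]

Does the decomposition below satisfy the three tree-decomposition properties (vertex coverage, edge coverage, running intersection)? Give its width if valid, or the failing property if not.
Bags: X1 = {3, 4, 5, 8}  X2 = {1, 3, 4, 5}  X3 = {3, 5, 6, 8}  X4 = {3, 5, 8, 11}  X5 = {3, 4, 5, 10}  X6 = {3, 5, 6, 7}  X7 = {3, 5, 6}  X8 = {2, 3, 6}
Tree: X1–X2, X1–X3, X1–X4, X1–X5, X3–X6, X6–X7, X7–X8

A tree decomposition must satisfy three properties: every vertex lies in some bag; for every edge, both endpoints lie together in some bag; and for every vertex, the bags containing it form a connected subtree. Here vertex 9 appears in no bag, so the decomposition is invalid.

No — vertex 9 appears in no bag.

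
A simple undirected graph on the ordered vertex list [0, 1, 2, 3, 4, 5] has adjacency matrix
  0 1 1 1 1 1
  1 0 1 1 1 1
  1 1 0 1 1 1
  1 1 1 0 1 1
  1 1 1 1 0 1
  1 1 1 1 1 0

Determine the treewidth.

5

A width-5 tree decomposition is:
Bags: B1 = {0, 1, 2, 3, 4, 5}
Tree: (single bag)
A single bag containing all 6 vertices is trivially a valid decomposition of width 5. Conversely, {0, 1, 2, 3, 4, 5} is a clique of size 6, and the vertices of any clique must share a bag in every tree decomposition; so some bag has ≥ 6 vertices and tw(G) ≥ 5. The upper and lower bounds meet at 5, so that is the treewidth.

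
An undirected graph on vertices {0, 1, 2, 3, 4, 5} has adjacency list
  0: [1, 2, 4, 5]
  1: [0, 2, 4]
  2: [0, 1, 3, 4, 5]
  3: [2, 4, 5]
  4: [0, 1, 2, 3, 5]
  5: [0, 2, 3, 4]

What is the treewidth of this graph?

3

A width-3 tree decomposition is:
Bags: B1 = {2, 3, 4, 5}  B2 = {0, 2, 4, 5}  B3 = {0, 1, 2, 4}
Tree: B1–B2, B2–B3
Every bag has size at most 4, so the width is 4 − 1 = 3 and tw(G) ≤ 3. For the lower bound, the 4 vertices {0, 1, 2, 4} are pairwise adjacent, and any tree decomposition puts a clique entirely inside one bag — forcing width ≥ 3. Hence tw(G) = 3 exactly.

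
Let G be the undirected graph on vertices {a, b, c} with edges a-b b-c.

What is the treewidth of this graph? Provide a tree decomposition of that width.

Every bag has size at most 2, so the width is 2 − 1 = 1 and tw(G) ≤ 1. G has an edge, so its treewidth is at least 1. Hence tw(G) = 1 exactly.

Treewidth 1.
Bags: B1 = {a, b}  B2 = {b, c}
Tree: B1–B2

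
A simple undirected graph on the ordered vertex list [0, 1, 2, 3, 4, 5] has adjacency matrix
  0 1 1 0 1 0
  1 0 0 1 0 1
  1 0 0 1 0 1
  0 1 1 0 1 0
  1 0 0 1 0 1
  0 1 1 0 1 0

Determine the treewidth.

3

A width-3 tree decomposition is:
Bags: B1 = {1, 2, 3, 4}  B2 = {0, 1, 2, 4}  B3 = {1, 2, 4, 5}
Tree: B1–B2, B2–B3
The largest bag has 4 vertices, giving width 3; this decomposition certifies tw(G) ≤ 3. For the lower bound: the 4 vertex sets {3,4}, {0,2}, {1}, {5} are disjoint, each induces a connected subgraph, and every pair is joined by at least one edge of G. Contracting each set to a single vertex therefore yields K_{4} as a minor, and since treewidth is minor-monotone, tw(G) ≥ tw(K_{4}) = 3. Combining the bounds, tw(G) = 3.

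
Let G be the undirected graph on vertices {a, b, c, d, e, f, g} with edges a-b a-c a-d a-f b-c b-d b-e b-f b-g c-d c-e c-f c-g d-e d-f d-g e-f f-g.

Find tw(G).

A width-4 tree decomposition is:
Bags: B1 = {b, c, d, f, g}  B2 = {a, b, c, d, f}  B3 = {b, c, d, e, f}
Tree: B1–B2, B1–B3
The largest bag has 5 vertices, giving width 4; this decomposition certifies tw(G) ≤ 4. Conversely, {b, c, d, f, g} is a clique of size 5, and the vertices of any clique must share a bag in every tree decomposition; so some bag has ≥ 5 vertices and tw(G) ≥ 4. Therefore the treewidth is 4.

4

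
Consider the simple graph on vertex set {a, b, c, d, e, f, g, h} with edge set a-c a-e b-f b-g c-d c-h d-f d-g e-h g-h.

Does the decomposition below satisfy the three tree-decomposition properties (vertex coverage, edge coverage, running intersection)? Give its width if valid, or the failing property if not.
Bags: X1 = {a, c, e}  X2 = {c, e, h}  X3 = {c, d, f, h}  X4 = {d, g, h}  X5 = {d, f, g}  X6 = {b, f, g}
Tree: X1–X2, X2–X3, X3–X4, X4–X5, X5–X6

No — bags containing vertex f are not connected in the tree.

A tree decomposition must satisfy three properties: every vertex lies in some bag; for every edge, both endpoints lie together in some bag; and for every vertex, the bags containing it form a connected subtree. Here bags containing vertex f are not connected in the tree, so the decomposition is invalid.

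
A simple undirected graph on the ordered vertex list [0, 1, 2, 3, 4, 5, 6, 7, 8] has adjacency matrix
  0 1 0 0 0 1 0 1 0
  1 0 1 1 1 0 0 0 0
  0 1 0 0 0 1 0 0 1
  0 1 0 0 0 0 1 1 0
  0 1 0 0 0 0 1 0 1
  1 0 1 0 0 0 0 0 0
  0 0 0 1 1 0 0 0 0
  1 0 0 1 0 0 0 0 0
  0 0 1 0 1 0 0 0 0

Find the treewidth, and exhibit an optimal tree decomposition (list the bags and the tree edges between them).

Each bag holds 4 vertices, so the decomposition has width 3, which upper-bounds the treewidth. For the lower bound: the 4 vertex sets {4,6,8}, {3}, {1}, {0,2,5,7} are disjoint, each induces a connected subgraph, and every pair is joined by at least one edge of G. Contracting each set to a single vertex therefore yields K_{4} as a minor, and since treewidth is minor-monotone, tw(G) ≥ tw(K_{4}) = 3. Therefore the treewidth is 3.

Treewidth 3.
One optimal decomposition is:
Bags: B1 = {3, 4, 6, 8}  B2 = {1, 3, 4, 8}  B3 = {1, 2, 3, 8}  B4 = {1, 2, 3, 7}  B5 = {0, 1, 2, 7}  B6 = {0, 2, 5, 7}
Tree: B1–B2, B2–B3, B3–B4, B4–B5, B5–B6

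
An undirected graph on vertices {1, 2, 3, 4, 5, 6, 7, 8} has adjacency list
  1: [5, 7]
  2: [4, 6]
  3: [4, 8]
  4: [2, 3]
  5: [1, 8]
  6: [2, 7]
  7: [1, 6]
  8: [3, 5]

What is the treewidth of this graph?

A width-2 tree decomposition is:
Bags: B1 = {1, 5, 7}  B2 = {5, 6, 7}  B3 = {2, 5, 6}  B4 = {2, 4, 5}  B5 = {3, 4, 5}  B6 = {3, 5, 8}
Tree: B1–B2, B2–B3, B3–B4, B4–B5, B5–B6
Each bag holds 3 vertices, so the decomposition has width 2, which upper-bounds the treewidth. Since 5–1–7–6–2–4–3–8–5 is a cycle in G, G is not acyclic. Forests are exactly the graphs of treewidth ≤ 1, so tw(G) ≥ 2. Therefore the treewidth is 2.

2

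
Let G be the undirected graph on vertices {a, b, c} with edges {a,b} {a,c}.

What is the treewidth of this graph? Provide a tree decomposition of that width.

Treewidth 1.
Bags: B1 = {a, b}  B2 = {a, c}
Tree: B1–B2

Each bag holds 2 vertices, so the decomposition has width 1, which upper-bounds the treewidth. G has an edge, so its treewidth is at least 1. The upper and lower bounds meet at 1, so that is the treewidth.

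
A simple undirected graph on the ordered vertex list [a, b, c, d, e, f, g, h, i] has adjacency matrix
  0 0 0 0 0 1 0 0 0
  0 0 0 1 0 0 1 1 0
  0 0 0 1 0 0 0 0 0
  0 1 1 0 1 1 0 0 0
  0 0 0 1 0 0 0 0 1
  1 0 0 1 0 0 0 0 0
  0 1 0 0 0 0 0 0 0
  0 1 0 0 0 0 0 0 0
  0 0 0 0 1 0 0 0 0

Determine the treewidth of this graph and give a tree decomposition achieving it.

Treewidth 1.
One optimal decomposition is:
Bags: B1 = {d, e}  B2 = {d, f}  B3 = {a, f}  B4 = {b, d}  B5 = {c, d}  B6 = {e, i}  B7 = {b, h}  B8 = {b, g}
Tree: B1–B2, B2–B3, B1–B4, B2–B5, B1–B6, B4–B7, B7–B8

Each bag holds 2 vertices, so the decomposition has width 1, which upper-bounds the treewidth. Any graph with an edge has treewidth ≥ 1, and G has the edge e–d. The upper and lower bounds meet at 1, so that is the treewidth.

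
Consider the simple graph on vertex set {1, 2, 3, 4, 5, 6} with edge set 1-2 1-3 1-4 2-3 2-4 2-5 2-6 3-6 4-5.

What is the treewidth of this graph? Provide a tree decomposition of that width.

Treewidth 2.
One optimal decomposition is:
Bags: B1 = {1, 2, 4}  B2 = {1, 2, 3}  B3 = {2, 4, 5}  B4 = {2, 3, 6}
Tree: B1–B2, B1–B3, B2–B4

The largest bag has 3 vertices, giving width 2; this decomposition certifies tw(G) ≤ 2. Conversely, {1, 2, 3} is a clique of size 3, and the vertices of any clique must share a bag in every tree decomposition; so some bag has ≥ 3 vertices and tw(G) ≥ 2. Combining the bounds, tw(G) = 2.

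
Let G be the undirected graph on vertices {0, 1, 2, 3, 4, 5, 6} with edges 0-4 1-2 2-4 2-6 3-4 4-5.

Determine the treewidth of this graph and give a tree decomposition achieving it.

Treewidth 1.
One optimal decomposition is:
Bags: B1 = {1, 2}  B2 = {2, 4}  B3 = {0, 4}  B4 = {3, 4}  B5 = {2, 6}  B6 = {4, 5}
Tree: B1–B2, B2–B3, B3–B4, B2–B5, B4–B6

Each bag holds 2 vertices, so the decomposition has width 1, which upper-bounds the treewidth. G has an edge, so its treewidth is at least 1. Therefore the treewidth is 1.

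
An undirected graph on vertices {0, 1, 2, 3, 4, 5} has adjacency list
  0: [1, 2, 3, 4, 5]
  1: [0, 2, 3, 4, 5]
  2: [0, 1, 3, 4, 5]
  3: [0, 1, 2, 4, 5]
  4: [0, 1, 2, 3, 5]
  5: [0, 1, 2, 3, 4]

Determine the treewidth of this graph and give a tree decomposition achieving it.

A single bag containing all 6 vertices is trivially a valid decomposition of width 5. For the lower bound, the 6 vertices {0, 1, 2, 3, 4, 5} are pairwise adjacent, and any tree decomposition puts a clique entirely inside one bag — forcing width ≥ 5. Hence tw(G) = 5 exactly.

Treewidth 5.
One optimal decomposition is:
Bags: B1 = {0, 1, 2, 3, 4, 5}
Tree: (single bag)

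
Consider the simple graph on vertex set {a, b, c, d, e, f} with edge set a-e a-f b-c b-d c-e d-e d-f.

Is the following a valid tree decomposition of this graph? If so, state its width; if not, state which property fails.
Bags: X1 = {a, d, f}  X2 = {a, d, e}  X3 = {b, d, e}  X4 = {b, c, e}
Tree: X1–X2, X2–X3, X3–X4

Vertex coverage: the bags together contain {a, b, c, d, e, f}, the full vertex set. Edge coverage: each edge of G has both endpoints in at least one bag. Running intersection: for every vertex, the bags containing it form a connected subtree. All three properties hold, so this is a valid tree decomposition of width max|bag| − 1 = 2, and hence tw(G) ≤ 2.

Yes; width 2.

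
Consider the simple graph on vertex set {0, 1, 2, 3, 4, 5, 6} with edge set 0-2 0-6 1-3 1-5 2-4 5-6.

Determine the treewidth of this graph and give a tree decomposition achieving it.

Every bag has size at most 2, so the width is 2 − 1 = 1 and tw(G) ≤ 1. Any graph with an edge has treewidth ≥ 1, and G has the edge 4–2. Therefore the treewidth is 1.

Treewidth 1.
One optimal decomposition is:
Bags: B1 = {2, 4}  B2 = {0, 2}  B3 = {0, 6}  B4 = {5, 6}  B5 = {1, 5}  B6 = {1, 3}
Tree: B1–B2, B2–B3, B3–B4, B4–B5, B5–B6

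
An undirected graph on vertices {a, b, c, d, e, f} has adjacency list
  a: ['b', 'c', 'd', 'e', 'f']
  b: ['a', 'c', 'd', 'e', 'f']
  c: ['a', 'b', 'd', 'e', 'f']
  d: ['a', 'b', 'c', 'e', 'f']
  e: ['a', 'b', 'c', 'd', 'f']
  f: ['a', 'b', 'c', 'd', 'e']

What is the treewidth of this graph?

A width-5 tree decomposition is:
Bags: B1 = {a, b, c, d, e, f}
Tree: (single bag)
A single bag containing all 6 vertices is trivially a valid decomposition of width 5. On the other hand G contains the 6-clique {a, b, c, d, e, f}. A clique must lie in a single bag of any decomposition, so no decomposition can have width below 5. The upper and lower bounds meet at 5, so that is the treewidth.

5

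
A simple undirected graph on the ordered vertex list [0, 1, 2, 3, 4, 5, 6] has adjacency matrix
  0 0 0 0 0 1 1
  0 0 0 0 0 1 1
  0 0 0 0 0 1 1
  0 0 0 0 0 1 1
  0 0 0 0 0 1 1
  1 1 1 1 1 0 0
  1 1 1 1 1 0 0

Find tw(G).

A width-2 tree decomposition is:
Bags: B1 = {4, 5, 6}  B2 = {3, 5, 6}  B3 = {2, 5, 6}  B4 = {1, 5, 6}  B5 = {0, 5, 6}
Tree: B1–B2, B2–B3, B3–B4, B4–B5
Each bag holds 3 vertices, so the decomposition has width 2, which upper-bounds the treewidth. Since 5–4–6–3–5 is a cycle in G, G is not acyclic. Forests are exactly the graphs of treewidth ≤ 1, so tw(G) ≥ 2. Hence tw(G) = 2 exactly.

2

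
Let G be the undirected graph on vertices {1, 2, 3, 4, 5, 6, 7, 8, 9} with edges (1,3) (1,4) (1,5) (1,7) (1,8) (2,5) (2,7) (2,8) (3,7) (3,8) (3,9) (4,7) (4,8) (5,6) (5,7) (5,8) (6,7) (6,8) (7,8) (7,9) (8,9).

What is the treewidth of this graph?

3

A width-3 tree decomposition is:
Bags: B1 = {1, 5, 7, 8}  B2 = {1, 3, 7, 8}  B3 = {3, 7, 8, 9}  B4 = {5, 6, 7, 8}  B5 = {1, 4, 7, 8}  B6 = {2, 5, 7, 8}
Tree: B1–B2, B2–B3, B1–B4, B1–B5, B4–B6
Every bag has size at most 4, so the width is 4 − 1 = 3 and tw(G) ≤ 3. For the lower bound, the 4 vertices {1, 3, 7, 8} are pairwise adjacent, and any tree decomposition puts a clique entirely inside one bag — forcing width ≥ 3. Therefore the treewidth is 3.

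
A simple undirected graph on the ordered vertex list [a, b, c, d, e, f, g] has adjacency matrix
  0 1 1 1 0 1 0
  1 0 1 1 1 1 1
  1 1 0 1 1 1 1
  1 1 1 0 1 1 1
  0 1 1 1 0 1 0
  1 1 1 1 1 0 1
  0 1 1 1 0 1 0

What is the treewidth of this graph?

A width-4 tree decomposition is:
Bags: B1 = {b, c, d, f, g}  B2 = {a, b, c, d, f}  B3 = {b, c, d, e, f}
Tree: B1–B2, B1–B3
The largest bag has 5 vertices, giving width 4; this decomposition certifies tw(G) ≤ 4. On the other hand G contains the 5-clique {b, c, d, f, g}. A clique must lie in a single bag of any decomposition, so no decomposition can have width below 4. Therefore the treewidth is 4.

4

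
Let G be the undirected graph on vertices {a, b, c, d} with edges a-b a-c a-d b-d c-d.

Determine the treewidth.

2

A width-2 tree decomposition is:
Bags: B1 = {a, c, d}  B2 = {a, b, d}
Tree: B1–B2
The largest bag has 3 vertices, giving width 2; this decomposition certifies tw(G) ≤ 2. On the other hand G contains the 3-clique {a, c, d}. A clique must lie in a single bag of any decomposition, so no decomposition can have width below 2. Therefore the treewidth is 2.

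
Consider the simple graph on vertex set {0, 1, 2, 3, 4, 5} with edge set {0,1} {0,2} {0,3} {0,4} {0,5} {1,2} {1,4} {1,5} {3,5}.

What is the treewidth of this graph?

2

A width-2 tree decomposition is:
Bags: B1 = {0, 1, 4}  B2 = {0, 1, 5}  B3 = {0, 1, 2}  B4 = {0, 3, 5}
Tree: B1–B2, B1–B3, B2–B4
Each bag holds 3 vertices, so the decomposition has width 2, which upper-bounds the treewidth. On the other hand G contains the 3-clique {0, 1, 2}. A clique must lie in a single bag of any decomposition, so no decomposition can have width below 2. Hence tw(G) = 2 exactly.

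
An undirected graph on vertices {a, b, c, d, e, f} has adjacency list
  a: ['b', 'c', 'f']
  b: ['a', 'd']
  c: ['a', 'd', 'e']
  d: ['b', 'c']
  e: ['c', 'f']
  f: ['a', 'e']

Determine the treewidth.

A width-2 tree decomposition is:
Bags: B1 = {b, c, d}  B2 = {a, b, c}  B3 = {a, c, e}  B4 = {a, e, f}
Tree: B1–B2, B2–B3, B3–B4
Each bag holds 3 vertices, so the decomposition has width 2, which upper-bounds the treewidth. The edges d–b–a–c–d form a cycle, so G is not a tree and its treewidth is at least 2. Therefore the treewidth is 2.

2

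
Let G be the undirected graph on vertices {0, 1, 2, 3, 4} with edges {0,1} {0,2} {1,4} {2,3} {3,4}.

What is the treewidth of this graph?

A width-2 tree decomposition is:
Bags: B1 = {1, 3, 4}  B2 = {1, 2, 3}  B3 = {0, 1, 2}
Tree: B1–B2, B2–B3
The largest bag has 3 vertices, giving width 2; this decomposition certifies tw(G) ≤ 2. Since 1–4–3–2–0–1 is a cycle in G, G is not acyclic. Forests are exactly the graphs of treewidth ≤ 1, so tw(G) ≥ 2. Combining the bounds, tw(G) = 2.

2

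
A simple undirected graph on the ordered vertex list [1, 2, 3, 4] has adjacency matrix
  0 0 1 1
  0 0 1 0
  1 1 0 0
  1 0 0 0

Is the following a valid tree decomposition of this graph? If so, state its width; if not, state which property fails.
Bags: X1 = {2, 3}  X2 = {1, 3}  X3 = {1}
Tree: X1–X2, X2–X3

No — vertex 4 appears in no bag.

A tree decomposition must satisfy three properties: every vertex lies in some bag; for every edge, both endpoints lie together in some bag; and for every vertex, the bags containing it form a connected subtree. Here vertex 4 appears in no bag, so the decomposition is invalid.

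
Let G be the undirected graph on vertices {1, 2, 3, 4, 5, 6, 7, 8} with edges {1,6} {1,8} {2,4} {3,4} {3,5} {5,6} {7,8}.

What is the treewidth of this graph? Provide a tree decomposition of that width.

Every bag has size at most 2, so the width is 2 − 1 = 1 and tw(G) ≤ 1. G has an edge, so its treewidth is at least 1. Hence tw(G) = 1 exactly.

Treewidth 1.
Bags: B1 = {2, 4}  B2 = {3, 4}  B3 = {3, 5}  B4 = {5, 6}  B5 = {1, 6}  B6 = {1, 8}  B7 = {7, 8}
Tree: B1–B2, B2–B3, B3–B4, B4–B5, B5–B6, B6–B7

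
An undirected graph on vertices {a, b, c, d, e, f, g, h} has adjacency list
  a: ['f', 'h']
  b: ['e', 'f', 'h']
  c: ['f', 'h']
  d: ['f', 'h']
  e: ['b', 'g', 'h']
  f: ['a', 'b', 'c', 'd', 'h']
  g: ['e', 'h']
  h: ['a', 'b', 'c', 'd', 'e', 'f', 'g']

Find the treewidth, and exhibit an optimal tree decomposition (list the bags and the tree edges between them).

Each bag holds 3 vertices, so the decomposition has width 2, which upper-bounds the treewidth. Conversely, {e, g, h} is a clique of size 3, and the vertices of any clique must share a bag in every tree decomposition; so some bag has ≥ 3 vertices and tw(G) ≥ 2. Combining the bounds, tw(G) = 2.

Treewidth 2.
One such decomposition:
Bags: B1 = {a, f, h}  B2 = {b, f, h}  B3 = {c, f, h}  B4 = {b, e, h}  B5 = {d, f, h}  B6 = {e, g, h}
Tree: B1–B2, B2–B3, B2–B4, B3–B5, B4–B6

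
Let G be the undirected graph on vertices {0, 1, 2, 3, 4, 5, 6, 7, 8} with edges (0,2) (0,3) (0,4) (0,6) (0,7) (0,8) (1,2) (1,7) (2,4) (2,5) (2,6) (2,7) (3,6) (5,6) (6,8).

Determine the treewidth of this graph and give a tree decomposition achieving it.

Treewidth 2.
One optimal decomposition is:
Bags: B1 = {0, 3, 6}  B2 = {0, 2, 6}  B3 = {0, 6, 8}  B4 = {2, 5, 6}  B5 = {0, 2, 7}  B6 = {1, 2, 7}  B7 = {0, 2, 4}
Tree: B1–B2, B1–B3, B2–B4, B2–B5, B5–B6, B2–B7

Each bag holds 3 vertices, so the decomposition has width 2, which upper-bounds the treewidth. For the lower bound, the 3 vertices {0, 6, 8} are pairwise adjacent, and any tree decomposition puts a clique entirely inside one bag — forcing width ≥ 2. The upper and lower bounds meet at 2, so that is the treewidth.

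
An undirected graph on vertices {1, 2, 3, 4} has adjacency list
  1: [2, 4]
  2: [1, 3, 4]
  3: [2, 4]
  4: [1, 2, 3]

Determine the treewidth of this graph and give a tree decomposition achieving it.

Every bag has size at most 3, so the width is 3 − 1 = 2 and tw(G) ≤ 2. Conversely, {1, 2, 4} is a clique of size 3, and the vertices of any clique must share a bag in every tree decomposition; so some bag has ≥ 3 vertices and tw(G) ≥ 2. The upper and lower bounds meet at 2, so that is the treewidth.

Treewidth 2.
One optimal decomposition is:
Bags: B1 = {1, 2, 4}  B2 = {2, 3, 4}
Tree: B1–B2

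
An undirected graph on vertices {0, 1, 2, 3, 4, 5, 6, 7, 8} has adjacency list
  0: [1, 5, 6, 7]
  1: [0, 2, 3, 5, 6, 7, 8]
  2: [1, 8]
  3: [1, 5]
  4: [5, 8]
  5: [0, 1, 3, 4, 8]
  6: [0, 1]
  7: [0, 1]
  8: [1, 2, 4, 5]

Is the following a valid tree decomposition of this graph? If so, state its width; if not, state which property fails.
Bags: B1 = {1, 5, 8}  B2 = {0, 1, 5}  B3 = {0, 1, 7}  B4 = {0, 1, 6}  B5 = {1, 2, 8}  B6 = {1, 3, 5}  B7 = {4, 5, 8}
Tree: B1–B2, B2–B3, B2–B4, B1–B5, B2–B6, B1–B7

Yes; width 2.

Vertex coverage: the bags together contain {0, 1, 2, 3, 4, 5, 6, 7, 8}, the full vertex set. Edge coverage: each edge of G has both endpoints in at least one bag. Running intersection: for every vertex, the bags containing it form a connected subtree. All three properties hold, so this is a valid tree decomposition of width max|bag| − 1 = 2, and hence tw(G) ≤ 2.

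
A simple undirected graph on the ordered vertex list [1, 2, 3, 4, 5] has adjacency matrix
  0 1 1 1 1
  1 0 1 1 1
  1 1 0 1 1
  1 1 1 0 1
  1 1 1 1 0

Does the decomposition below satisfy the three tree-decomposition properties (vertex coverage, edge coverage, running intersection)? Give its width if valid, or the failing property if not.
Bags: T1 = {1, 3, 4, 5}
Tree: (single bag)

No — vertex 2 appears in no bag.

A tree decomposition must satisfy three properties: every vertex lies in some bag; for every edge, both endpoints lie together in some bag; and for every vertex, the bags containing it form a connected subtree. Here vertex 2 appears in no bag, so the decomposition is invalid.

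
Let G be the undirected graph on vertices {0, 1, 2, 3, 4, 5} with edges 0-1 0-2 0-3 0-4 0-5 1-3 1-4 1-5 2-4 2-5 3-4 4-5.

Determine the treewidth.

3

A width-3 tree decomposition is:
Bags: B1 = {0, 2, 4, 5}  B2 = {0, 1, 4, 5}  B3 = {0, 1, 3, 4}
Tree: B1–B2, B2–B3
Each bag holds 4 vertices, so the decomposition has width 3, which upper-bounds the treewidth. On the other hand G contains the 4-clique {0, 1, 3, 4}. A clique must lie in a single bag of any decomposition, so no decomposition can have width below 3. The upper and lower bounds meet at 3, so that is the treewidth.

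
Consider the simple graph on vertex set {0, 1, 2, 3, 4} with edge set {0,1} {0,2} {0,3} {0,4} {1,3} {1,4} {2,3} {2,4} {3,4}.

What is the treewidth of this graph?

3

A width-3 tree decomposition is:
Bags: B1 = {0, 1, 3, 4}  B2 = {0, 2, 3, 4}
Tree: B1–B2
Each bag holds 4 vertices, so the decomposition has width 3, which upper-bounds the treewidth. Conversely, {0, 1, 3, 4} is a clique of size 4, and the vertices of any clique must share a bag in every tree decomposition; so some bag has ≥ 4 vertices and tw(G) ≥ 3. Therefore the treewidth is 3.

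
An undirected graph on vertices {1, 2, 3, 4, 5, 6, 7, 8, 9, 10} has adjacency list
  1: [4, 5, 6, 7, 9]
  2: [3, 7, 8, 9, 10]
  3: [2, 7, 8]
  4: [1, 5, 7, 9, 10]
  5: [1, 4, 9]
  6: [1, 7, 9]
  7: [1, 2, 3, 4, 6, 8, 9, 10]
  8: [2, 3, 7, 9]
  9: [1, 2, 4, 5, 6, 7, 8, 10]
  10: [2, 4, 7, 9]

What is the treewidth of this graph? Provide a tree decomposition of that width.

Every bag has size at most 4, so the width is 4 − 1 = 3 and tw(G) ≤ 3. For the lower bound, the 4 vertices {1, 4, 5, 9} are pairwise adjacent, and any tree decomposition puts a clique entirely inside one bag — forcing width ≥ 3. Combining the bounds, tw(G) = 3.

Treewidth 3.
One optimal decomposition is:
Bags: B1 = {1, 6, 7, 9}  B2 = {1, 4, 7, 9}  B3 = {4, 7, 9, 10}  B4 = {2, 7, 9, 10}  B5 = {1, 4, 5, 9}  B6 = {2, 7, 8, 9}  B7 = {2, 3, 7, 8}
Tree: B1–B2, B2–B3, B3–B4, B2–B5, B4–B6, B6–B7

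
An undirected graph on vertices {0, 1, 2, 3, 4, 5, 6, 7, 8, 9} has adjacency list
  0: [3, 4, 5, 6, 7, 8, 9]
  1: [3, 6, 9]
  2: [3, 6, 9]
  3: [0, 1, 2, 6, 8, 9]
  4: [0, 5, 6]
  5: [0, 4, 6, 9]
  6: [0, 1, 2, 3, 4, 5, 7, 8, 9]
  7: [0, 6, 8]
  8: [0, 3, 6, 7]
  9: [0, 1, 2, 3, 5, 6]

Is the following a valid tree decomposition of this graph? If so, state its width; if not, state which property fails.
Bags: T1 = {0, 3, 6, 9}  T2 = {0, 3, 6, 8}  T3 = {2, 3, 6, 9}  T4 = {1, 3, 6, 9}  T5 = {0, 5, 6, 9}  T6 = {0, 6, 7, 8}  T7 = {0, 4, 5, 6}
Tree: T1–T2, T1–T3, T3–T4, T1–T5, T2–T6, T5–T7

Checking the three conditions: (i) the bags cover all of {0, 1, 2, 3, 4, 5, 6, 7, 8, 9}; (ii) for each edge, some bag contains both endpoints; (iii) the bags containing any fixed vertex form a subtree. All hold, so the decomposition is valid with width 4 − 1 = 3.

Yes; width 3.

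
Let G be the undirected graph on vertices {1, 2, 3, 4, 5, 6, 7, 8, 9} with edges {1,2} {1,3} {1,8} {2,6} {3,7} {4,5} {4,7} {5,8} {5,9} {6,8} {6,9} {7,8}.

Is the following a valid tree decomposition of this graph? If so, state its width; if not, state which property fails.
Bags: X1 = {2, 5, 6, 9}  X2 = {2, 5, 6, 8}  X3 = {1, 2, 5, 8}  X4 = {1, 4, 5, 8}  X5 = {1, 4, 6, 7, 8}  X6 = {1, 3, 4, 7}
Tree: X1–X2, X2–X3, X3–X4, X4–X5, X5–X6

No — bags containing vertex 6 are not connected in the tree.

A tree decomposition must satisfy three properties: every vertex lies in some bag; for every edge, both endpoints lie together in some bag; and for every vertex, the bags containing it form a connected subtree. Here bags containing vertex 6 are not connected in the tree, so the decomposition is invalid.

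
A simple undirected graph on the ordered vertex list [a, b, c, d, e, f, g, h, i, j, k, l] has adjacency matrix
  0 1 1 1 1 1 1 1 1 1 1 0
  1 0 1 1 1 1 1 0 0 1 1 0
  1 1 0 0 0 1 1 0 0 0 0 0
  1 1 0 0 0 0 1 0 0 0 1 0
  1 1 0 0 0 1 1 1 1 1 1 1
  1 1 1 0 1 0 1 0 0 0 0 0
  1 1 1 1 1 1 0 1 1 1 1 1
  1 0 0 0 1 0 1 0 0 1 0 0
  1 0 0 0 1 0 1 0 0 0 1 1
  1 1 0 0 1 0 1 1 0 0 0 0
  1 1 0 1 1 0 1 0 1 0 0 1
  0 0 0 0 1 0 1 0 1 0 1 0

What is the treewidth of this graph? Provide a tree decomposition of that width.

Every bag has size at most 5, so the width is 5 − 1 = 4 and tw(G) ≤ 4. For the lower bound, the 5 vertices {a, e, g, h, j} are pairwise adjacent, and any tree decomposition puts a clique entirely inside one bag — forcing width ≥ 4. The upper and lower bounds meet at 4, so that is the treewidth.

Treewidth 4.
One optimal decomposition is:
Bags: B1 = {a, b, e, g, j}  B2 = {a, b, e, g, k}  B3 = {a, b, d, g, k}  B4 = {a, e, g, h, j}  B5 = {a, e, g, i, k}  B6 = {e, g, i, k, l}  B7 = {a, b, e, f, g}  B8 = {a, b, c, f, g}
Tree: B1–B2, B2–B3, B1–B4, B2–B5, B5–B6, B1–B7, B7–B8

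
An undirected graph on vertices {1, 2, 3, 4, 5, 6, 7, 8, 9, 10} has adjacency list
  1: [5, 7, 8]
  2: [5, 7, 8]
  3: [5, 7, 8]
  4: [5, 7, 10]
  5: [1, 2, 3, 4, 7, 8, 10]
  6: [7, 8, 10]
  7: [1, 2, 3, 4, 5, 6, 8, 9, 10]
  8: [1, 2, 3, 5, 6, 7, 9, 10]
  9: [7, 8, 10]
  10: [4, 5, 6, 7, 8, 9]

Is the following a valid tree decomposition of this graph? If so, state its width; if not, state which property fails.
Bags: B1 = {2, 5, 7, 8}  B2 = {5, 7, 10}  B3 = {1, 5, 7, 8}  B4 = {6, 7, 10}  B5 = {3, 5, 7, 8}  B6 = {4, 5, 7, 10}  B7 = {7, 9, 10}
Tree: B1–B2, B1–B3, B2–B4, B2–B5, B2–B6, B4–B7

No — edge (8,10) lies in no bag.

A tree decomposition must satisfy three properties: every vertex lies in some bag; for every edge, both endpoints lie together in some bag; and for every vertex, the bags containing it form a connected subtree. Here edge (8,10) lies in no bag, so the decomposition is invalid.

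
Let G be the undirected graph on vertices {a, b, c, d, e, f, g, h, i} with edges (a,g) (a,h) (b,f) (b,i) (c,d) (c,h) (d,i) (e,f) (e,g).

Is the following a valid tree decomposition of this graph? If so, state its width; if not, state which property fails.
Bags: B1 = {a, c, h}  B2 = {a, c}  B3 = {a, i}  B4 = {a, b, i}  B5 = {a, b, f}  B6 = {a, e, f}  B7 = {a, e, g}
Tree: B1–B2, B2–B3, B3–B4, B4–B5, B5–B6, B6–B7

No — vertex d appears in no bag.

A tree decomposition must satisfy three properties: every vertex lies in some bag; for every edge, both endpoints lie together in some bag; and for every vertex, the bags containing it form a connected subtree. Here vertex d appears in no bag, so the decomposition is invalid.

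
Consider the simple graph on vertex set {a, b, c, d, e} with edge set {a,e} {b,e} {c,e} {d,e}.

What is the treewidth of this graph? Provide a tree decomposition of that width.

The largest bag has 2 vertices, giving width 1; this decomposition certifies tw(G) ≤ 1. Since G has at least one edge (e.g. e–b), it is not an edgeless graph, so tw(G) ≥ 1. Hence tw(G) = 1 exactly.

Treewidth 1.
Bags: B1 = {b, e}  B2 = {c, e}  B3 = {d, e}  B4 = {a, e}
Tree: B1–B2, B1–B3, B1–B4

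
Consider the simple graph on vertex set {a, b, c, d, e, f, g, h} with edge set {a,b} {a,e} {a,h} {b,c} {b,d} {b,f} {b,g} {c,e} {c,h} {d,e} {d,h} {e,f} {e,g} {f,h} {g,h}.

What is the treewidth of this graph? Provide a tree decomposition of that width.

Each bag holds 4 vertices, so the decomposition has width 3, which upper-bounds the treewidth. For the lower bound: the 4 vertex sets {a,e}, {b,c}, {h}, {d} are disjoint, each induces a connected subgraph, and every pair is joined by at least one edge of G. Contracting each set to a single vertex therefore yields K_{4} as a minor, and since treewidth is minor-monotone, tw(G) ≥ tw(K_{4}) = 3. Combining the bounds, tw(G) = 3.

Treewidth 3.
One such decomposition:
Bags: B1 = {a, b, e, h}  B2 = {b, c, e, h}  B3 = {b, d, e, h}  B4 = {b, e, f, h}  B5 = {b, e, g, h}
Tree: B1–B2, B2–B3, B3–B4, B4–B5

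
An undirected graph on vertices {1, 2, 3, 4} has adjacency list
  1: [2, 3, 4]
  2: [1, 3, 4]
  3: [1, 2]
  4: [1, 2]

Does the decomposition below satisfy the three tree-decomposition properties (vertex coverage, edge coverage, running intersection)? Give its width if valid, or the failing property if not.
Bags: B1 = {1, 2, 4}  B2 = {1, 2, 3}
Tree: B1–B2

Checking the three conditions: (i) the bags cover all of {1, 2, 3, 4}; (ii) for each edge, some bag contains both endpoints; (iii) the bags containing any fixed vertex form a subtree. All hold, so the decomposition is valid with width 3 − 1 = 2.

Yes; width 2.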